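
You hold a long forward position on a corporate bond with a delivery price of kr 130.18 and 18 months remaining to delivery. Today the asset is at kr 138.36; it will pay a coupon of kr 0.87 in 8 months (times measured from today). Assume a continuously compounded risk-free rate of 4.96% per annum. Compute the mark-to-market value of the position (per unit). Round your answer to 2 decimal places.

kr 16.67

PV(remaining coupons) I = 0.87·e^(−0.0496·8/12) = 0.8417
Current forward F = (S − I)·e^(rT) = (138.36 − 0.8417)·e^(0.0496·18/12) = 137.5183 × 1.077238 = 148.1399
Value (long) = (F − K)·e^(−rT) = (148.1399 − 130.18) × 0.928300 = 16.6722
Value = kr 16.67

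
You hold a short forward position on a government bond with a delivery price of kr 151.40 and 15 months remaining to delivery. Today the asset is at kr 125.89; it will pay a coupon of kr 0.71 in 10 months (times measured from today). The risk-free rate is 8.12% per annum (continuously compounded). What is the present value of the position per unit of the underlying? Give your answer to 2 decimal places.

kr 11.56

PV(remaining coupons) I = 0.71·e^(−0.0812·10/12) = 0.6635
Current forward F = (S − I)·e^(rT) = (125.89 − 0.6635)·e^(0.0812·15/12) = 125.2265 × 1.106830 = 138.6044
Value (long) = (F − K)·e^(−rT) = (138.6044 − 151.40) × 0.903481 = -11.5606
Short position value = −(long value) = kr 11.56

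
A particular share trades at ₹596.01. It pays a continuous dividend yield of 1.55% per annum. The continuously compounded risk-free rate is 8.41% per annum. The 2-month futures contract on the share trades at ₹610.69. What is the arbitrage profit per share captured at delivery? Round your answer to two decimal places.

₹7.83 per share

Fair futures: F* = S·e^(carry·T), with carry = (r − q) = 0.0841 − 0.0155 = 0.0686
F* = 596.01 · e^(0.0686 × 2/12) = 596.01 · e^0.011433 = 596.01 × 1.011499 = ₹602.8635
Market ₹610.69 > fair ₹602.8635: forward overpriced → cash-and-carry (buy spot, short the forward).
At maturity, profit = |F_mkt − F*| = |610.69 − 602.8635| = ₹7.83 per share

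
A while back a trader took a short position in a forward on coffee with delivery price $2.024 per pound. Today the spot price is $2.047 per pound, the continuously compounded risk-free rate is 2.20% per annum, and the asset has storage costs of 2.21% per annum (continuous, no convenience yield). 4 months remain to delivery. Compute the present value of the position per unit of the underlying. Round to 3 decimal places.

Current fair forward for the remaining 4 months: F = S·e^((r + u)·T), (r + u) = 0.0220 + 0.0221 = 0.0441
F = 2.047 · e^(0.0441 × 4/12) = 2.047 × 1.014809 = 2.0773
Value of long forward = (F − K)·e^(−rT) = (2.0773 − 2.024) · e^(−0.0220·4/12)
= 0.0533 × 0.992693 = 0.053
Short position value = −(long value) = -$0.053

-$0.053 per pound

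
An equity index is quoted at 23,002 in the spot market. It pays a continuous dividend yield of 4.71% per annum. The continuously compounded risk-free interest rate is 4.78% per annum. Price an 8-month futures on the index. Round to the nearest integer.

23,013

F = S·e^((r − q)T) = 23002 · e^((0.0478 − 0.0471) × 8/12)
= 23002 · e^0.000467 = 23002 × 1.000467
F = 23,013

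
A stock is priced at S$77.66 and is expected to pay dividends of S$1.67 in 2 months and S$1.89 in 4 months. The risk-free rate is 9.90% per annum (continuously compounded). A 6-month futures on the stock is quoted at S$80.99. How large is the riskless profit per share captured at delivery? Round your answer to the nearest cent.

S$3.04 per share

PV(dividends) I = 1.67·e^(−0.0990·2/12) + 1.89·e^(−0.0990·4/12) = 3.4713
Fair futures F* = (S − I)·e^(rT) = (77.66 − 3.4713)·e^0.049500 = 74.1887 × 1.050746 = 77.9535
Market S$80.99 > fair 77.9535: forward overpriced → cash-and-carry (borrow at r, buy the stock and collect the dividends, short the forward).
Profit at T = |F_mkt − F*| = |80.99 − 77.9535| = S$3.04 per share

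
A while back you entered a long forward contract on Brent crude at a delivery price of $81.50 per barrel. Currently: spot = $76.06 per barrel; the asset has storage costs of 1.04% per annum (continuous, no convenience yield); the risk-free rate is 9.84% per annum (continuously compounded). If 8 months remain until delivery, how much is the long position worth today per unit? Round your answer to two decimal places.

$0.26 per barrel

Current fair forward for the remaining 8 months: F = S·e^((r + u)·T), (r + u) = 0.0984 + 0.0104 = 0.1088
F = 76.06 · e^(0.1088 × 8/12) = 76.06 × 1.075229 = 81.7819
Value of long forward = (F − K)·e^(−rT) = (81.7819 − 81.50) · e^(−0.0984·8/12)
= 0.2819 × 0.936505 = 0.26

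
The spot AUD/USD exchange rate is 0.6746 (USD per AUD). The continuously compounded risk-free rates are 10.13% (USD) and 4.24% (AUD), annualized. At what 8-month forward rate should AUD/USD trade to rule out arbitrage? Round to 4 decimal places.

0.7016

F = S·e^((r_USD − r_AUD)T) = 0.6746 · e^((0.1013 − 0.0424) × 8/12)
= 0.6746 · e^0.039267 = 0.6746 × 1.040048
F = 0.7016 USD per AUD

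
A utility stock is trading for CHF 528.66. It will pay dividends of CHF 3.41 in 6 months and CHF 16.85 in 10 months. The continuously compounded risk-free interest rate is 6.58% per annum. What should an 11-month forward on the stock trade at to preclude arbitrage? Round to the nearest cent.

CHF 541.08

PV(dividends) I = 3.41·e^(−0.0658·6/12) + 16.85·e^(−0.0658·10/12)
I = 3.2996 + 15.9509 = 19.2505
F = (S − I)·e^(rT) = (528.66 − 19.2505) · e^(0.0658·11/12)
= 509.4095 · e^0.060317 = 509.4095 × 1.062173 = CHF 541.08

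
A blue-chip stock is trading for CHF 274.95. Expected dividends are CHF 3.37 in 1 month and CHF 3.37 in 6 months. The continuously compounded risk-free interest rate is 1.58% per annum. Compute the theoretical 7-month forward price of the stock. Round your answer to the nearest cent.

CHF 270.72

PV(dividends) I = 3.37·e^(−0.0158·1/12) + 3.37·e^(−0.0158·6/12)
I = 3.3656 + 3.3435 = 6.7091
F = (S − I)·e^(rT) = (274.95 − 6.7091) · e^(0.0158·7/12)
= 268.2409 · e^0.009217 = 268.2409 × 1.009260 = CHF 270.72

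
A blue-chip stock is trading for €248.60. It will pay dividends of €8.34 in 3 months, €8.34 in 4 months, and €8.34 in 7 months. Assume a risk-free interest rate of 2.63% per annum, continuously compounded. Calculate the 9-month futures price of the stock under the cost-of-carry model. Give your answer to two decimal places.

€228.29

PV(dividends) I = 8.34·e^(−0.0263·3/12) + 8.34·e^(−0.0263·4/12) + 8.34·e^(−0.0263·7/12)
I = 8.2853 + 8.2672 + 8.2130 = 24.7655
F = (S − I)·e^(rT) = (248.60 − 24.7655) · e^(0.0263·9/12)
= 223.8345 · e^0.019725 = 223.8345 × 1.019921 = €228.29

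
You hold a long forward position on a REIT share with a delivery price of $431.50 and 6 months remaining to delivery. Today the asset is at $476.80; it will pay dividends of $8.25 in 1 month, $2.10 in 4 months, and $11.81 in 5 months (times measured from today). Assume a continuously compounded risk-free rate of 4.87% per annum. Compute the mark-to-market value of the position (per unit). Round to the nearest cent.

PV(remaining dividends) I = 8.25·e^(−0.0487·1/12) + 2.10·e^(−0.0487·4/12) + 11.81·e^(−0.0487·5/12) = 21.8555
Current forward F = (S − I)·e^(rT) = (476.80 − 21.8555)·e^(0.0487·6/12) = 454.9445 × 1.024649 = 466.1584
Value (long) = (F − K)·e^(−rT) = (466.1584 − 431.50) × 0.975944 = 33.8247
Value = $33.82

$33.82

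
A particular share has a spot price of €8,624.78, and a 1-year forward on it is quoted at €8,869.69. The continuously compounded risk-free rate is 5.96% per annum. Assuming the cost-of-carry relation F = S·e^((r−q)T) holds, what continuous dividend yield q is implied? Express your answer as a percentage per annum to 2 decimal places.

From F = S·e^((r−q)T): (r − q) = ln(F/S)/T
ln(8869.69/8624.78) = ln(1.028396) = 0.028000
(r − q) = 0.028000 / (1) = 0.028000
q = r − ln(F/S)/T = 0.0596 − 0.028000 = 0.031600
q = 3.16%

3.16%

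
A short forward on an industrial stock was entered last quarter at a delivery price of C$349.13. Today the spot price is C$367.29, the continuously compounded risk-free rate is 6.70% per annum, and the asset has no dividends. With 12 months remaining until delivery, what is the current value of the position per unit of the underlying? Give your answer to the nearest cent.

-C$40.79

Current fair forward for the remaining 12 months: F = S·e^(r·T), r = 0.0670
F = 367.29 · e^(0.0670 × 12/12) = 367.29 × 1.069295 = 392.7414
Value of long forward = (F − K)·e^(−rT) = (392.7414 − 349.13) · e^(−0.0670·12/12)
= 43.6114 × 0.935195 = 40.79
Short position value = −(long value) = -C$40.79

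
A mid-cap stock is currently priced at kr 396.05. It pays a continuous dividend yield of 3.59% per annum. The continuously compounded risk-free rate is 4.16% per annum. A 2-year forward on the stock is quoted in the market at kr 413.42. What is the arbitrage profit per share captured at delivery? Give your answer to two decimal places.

Fair forward: F* = S·e^(carry·T), with carry = (r − q) = 0.0416 − 0.0359 = 0.0057
F* = 396.05 · e^(0.0057 × 2) = 396.05 · e^0.011400 = 396.05 × 1.011465 = kr 400.5907
Market kr 413.42 > fair kr 400.5907: forward overpriced → cash-and-carry (buy spot, short the forward).
At maturity, profit = |F_mkt − F*| = |413.42 − 400.5907| = kr 12.83 per share

kr 12.83 per share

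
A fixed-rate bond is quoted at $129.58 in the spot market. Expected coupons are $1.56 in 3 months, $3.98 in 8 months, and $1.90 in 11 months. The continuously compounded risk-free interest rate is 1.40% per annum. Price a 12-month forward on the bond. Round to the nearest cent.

PV(coupons) I = 1.56·e^(−0.0140·3/12) + 3.98·e^(−0.0140·8/12) + 1.90·e^(−0.0140·11/12)
I = 1.5545 + 3.9430 + 1.8758 = 7.3733
F = (S − I)·e^(rT) = (129.58 − 7.3733) · e^(0.0140·12/12)
= 122.2067 · e^0.014000 = 122.2067 × 1.014098 = $123.93

$123.93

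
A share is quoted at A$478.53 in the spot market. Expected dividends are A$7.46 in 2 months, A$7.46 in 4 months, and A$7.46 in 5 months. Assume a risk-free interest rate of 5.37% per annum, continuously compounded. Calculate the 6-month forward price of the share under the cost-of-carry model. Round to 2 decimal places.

PV(dividends) I = 7.46·e^(−0.0537·2/12) + 7.46·e^(−0.0537·4/12) + 7.46·e^(−0.0537·5/12)
I = 7.3935 + 7.3277 + 7.2949 = 22.0161
F = (S − I)·e^(rT) = (478.53 − 22.0161) · e^(0.0537·6/12)
= 456.5139 · e^0.026850 = 456.5139 × 1.027214 = A$468.94

A$468.94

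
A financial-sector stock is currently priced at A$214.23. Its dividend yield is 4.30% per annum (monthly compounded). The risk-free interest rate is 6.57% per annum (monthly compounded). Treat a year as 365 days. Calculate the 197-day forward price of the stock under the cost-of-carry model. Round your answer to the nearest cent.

F = S · (1+r/12)^(12T) / (1+q/12)^(12T)
= 214.23 × 1.035996 / 1.023437 = 214.23 × 1.012271
F = A$216.86

A$216.86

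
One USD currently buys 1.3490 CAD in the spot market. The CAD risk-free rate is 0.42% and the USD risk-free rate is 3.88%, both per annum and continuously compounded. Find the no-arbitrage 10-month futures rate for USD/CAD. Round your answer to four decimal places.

F = S·e^((r_CAD − r_USD)T) = 1.3490 · e^((0.0042 − 0.0388) × 10/12)
= 1.3490 · e^-0.028833 = 1.3490 × 0.971579
F = 1.3107 CAD per USD

1.3107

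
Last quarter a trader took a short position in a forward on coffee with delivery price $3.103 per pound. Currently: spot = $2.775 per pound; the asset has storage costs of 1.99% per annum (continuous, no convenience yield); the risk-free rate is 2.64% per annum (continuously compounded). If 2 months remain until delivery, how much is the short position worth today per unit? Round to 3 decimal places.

$0.305 per pound

Current fair forward for the remaining 2 months: F = S·e^((r + u)·T), (r + u) = 0.0264 + 0.0199 = 0.0463
F = 2.775 · e^(0.0463 × 2/12) = 2.775 × 1.007747 = 2.7965
Value of long forward = (F − K)·e^(−rT) = (2.7965 − 3.103) · e^(−0.0264·2/12)
= -0.3065 × 0.995610 = -0.305
Short position value = −(long value) = $0.305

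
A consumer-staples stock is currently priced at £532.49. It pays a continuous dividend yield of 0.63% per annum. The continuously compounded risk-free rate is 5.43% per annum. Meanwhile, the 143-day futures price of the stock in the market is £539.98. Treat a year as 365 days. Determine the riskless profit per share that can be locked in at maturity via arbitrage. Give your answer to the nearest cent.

£2.62 per share

Fair futures: F* = S·e^(carry·T), with carry = (r − q) = 0.0543 − 0.0063 = 0.0480
F* = 532.49 · e^(0.0480 × 143/365) = 532.49 · e^0.018805 = 532.49 × 1.018983 = £542.5983
Market £539.98 < fair £542.5983: forward underpriced → reverse cash-and-carry (short spot, go long the forward).
At maturity, profit = |F_mkt − F*| = |539.98 − 542.5983| = £2.62 per share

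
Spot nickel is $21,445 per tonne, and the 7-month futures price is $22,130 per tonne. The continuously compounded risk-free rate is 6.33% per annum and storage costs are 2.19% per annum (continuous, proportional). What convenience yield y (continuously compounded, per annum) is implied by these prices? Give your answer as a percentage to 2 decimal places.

F = S·e^((r+u−y)T) ⇒ (r+u−y) = ln(F/S)/T
ln(22130/21445) = 0.031443; /T ⇒ 0.053902
y = r + u − ln(F/S)/T = 0.0633 + 0.0219 − 0.053902 = 0.031298
y = 3.13%

3.13%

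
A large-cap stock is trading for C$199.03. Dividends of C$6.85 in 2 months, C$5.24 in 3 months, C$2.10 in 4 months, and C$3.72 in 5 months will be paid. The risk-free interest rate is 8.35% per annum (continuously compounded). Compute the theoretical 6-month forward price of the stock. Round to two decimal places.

C$189.25

PV(dividends) I = 6.85·e^(−0.0835·2/12) + 5.24·e^(−0.0835·3/12) + 2.10·e^(−0.0835·4/12) + 3.72·e^(−0.0835·5/12)
I = 6.7553 + 5.1317 + 2.0424 + 3.5928 = 17.5222
F = (S − I)·e^(rT) = (199.03 − 17.5222) · e^(0.0835·6/12)
= 181.5078 · e^0.041750 = 181.5078 × 1.042634 = C$189.25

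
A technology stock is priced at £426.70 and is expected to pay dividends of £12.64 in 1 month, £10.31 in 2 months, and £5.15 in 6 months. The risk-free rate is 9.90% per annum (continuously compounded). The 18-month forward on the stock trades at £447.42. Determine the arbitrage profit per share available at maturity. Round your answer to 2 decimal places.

£15.60 per share

PV(dividends) I = 12.64·e^(−0.0990·1/12) + 10.31·e^(−0.0990·2/12) + 5.15·e^(−0.0990·6/12) = 27.5787
Fair forward F* = (S − I)·e^(rT) = (426.70 − 27.5787)·e^0.148500 = 399.1213 × 1.160093 = 463.0178
Market £447.42 < fair 463.0178: forward underpriced → reverse cash-and-carry (short the stock, invest proceeds at r, pay the dividends, go long the forward).
Profit at T = |F_mkt − F*| = |447.42 − 463.0178| = £15.60 per share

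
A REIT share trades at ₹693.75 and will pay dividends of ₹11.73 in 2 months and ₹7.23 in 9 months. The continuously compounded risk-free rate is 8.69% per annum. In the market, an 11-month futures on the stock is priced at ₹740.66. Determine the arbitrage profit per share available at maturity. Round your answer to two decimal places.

₹9.24 per share

PV(dividends) I = 11.73·e^(−0.0869·2/12) + 7.23·e^(−0.0869·9/12) = 18.3351
Fair futures F* = (S − I)·e^(rT) = (693.75 − 18.3351)·e^0.079658 = 675.4149 × 1.082917 = 731.4183
Market ₹740.66 > fair 731.4183: forward overpriced → cash-and-carry (borrow at r, buy the stock and collect the dividends, short the forward).
Profit at T = |F_mkt − F*| = |740.66 − 731.4183| = ₹9.24 per share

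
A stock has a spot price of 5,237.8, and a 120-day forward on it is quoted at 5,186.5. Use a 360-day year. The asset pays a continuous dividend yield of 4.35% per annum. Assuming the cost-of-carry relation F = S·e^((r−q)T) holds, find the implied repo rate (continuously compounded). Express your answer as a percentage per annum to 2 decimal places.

1.40%

From F = S·e^((r−q)T): (r − q) = ln(F/S)/T
ln(5186.5/5237.8) = ln(0.990206) = -0.009842
(r − q) = -0.009842 / (120/360) = -0.029526
r = ln(F/S)/T + q = -0.029526 + 0.0435 = 0.013974
r = 1.40%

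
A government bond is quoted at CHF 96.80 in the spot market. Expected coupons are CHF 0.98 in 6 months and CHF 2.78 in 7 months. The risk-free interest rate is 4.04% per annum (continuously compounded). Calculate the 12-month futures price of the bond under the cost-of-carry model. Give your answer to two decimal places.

PV(coupons) I = 0.98·e^(−0.0404·6/12) + 2.78·e^(−0.0404·7/12)
I = 0.9604 + 2.7153 = 3.6757
F = (S − I)·e^(rT) = (96.80 − 3.6757) · e^(0.0404·12/12)
= 93.1243 · e^0.040400 = 93.1243 × 1.041227 = CHF 96.96

CHF 96.96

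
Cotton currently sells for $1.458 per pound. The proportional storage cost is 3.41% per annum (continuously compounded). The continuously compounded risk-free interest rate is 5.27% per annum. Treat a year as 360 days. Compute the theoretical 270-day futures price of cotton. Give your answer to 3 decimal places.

Net carry = r + u − y = 0.0527 + 0.0341 − 0.0000 = 0.0868
F = S·e^((r+u−y)T) = 1.458 · e^(0.0868 × 270/360) = 1.458 · e^0.065100
= 1.458 × 1.067266 = $1.556 per pound

$1.556 per pound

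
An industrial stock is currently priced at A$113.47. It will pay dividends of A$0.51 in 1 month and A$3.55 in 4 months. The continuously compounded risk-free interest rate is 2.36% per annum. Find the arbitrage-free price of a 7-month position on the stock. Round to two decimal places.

PV(dividends) I = 0.51·e^(−0.0236·1/12) + 3.55·e^(−0.0236·4/12)
I = 0.5090 + 3.5222 = 4.0312
F = (S − I)·e^(rT) = (113.47 − 4.0312) · e^(0.0236·7/12)
= 109.4388 · e^0.013767 = 109.4388 × 1.013862 = A$110.96

A$110.96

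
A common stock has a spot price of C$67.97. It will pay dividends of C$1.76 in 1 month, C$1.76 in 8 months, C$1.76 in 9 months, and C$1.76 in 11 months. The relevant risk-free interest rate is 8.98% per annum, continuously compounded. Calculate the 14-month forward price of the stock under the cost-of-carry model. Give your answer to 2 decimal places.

PV(dividends) I = 1.76·e^(−0.0898·1/12) + 1.76·e^(−0.0898·8/12) + 1.76·e^(−0.0898·9/12) + 1.76·e^(−0.0898·11/12)
I = 1.7469 + 1.6577 + 1.6454 + 1.6209 = 6.6709
F = (S − I)·e^(rT) = (67.97 − 6.6709) · e^(0.0898·14/12)
= 61.2991 · e^0.104767 = 61.2991 × 1.110452 = C$68.07

C$68.07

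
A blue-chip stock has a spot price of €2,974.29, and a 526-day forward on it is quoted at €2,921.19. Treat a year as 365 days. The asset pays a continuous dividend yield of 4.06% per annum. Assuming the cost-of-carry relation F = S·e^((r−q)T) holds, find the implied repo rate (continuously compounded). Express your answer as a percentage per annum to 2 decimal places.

From F = S·e^((r−q)T): (r − q) = ln(F/S)/T
ln(2921.19/2974.29) = ln(0.982147) = -0.018014
(r − q) = -0.018014 / (526/365) = -0.012500
r = ln(F/S)/T + q = -0.012500 + 0.0406 = 0.028100
r = 2.81%

2.81%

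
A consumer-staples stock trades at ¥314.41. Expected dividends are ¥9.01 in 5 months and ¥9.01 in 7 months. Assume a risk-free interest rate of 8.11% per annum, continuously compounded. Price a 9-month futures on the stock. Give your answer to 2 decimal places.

PV(dividends) I = 9.01·e^(−0.0811·5/12) + 9.01·e^(−0.0811·7/12)
I = 8.7106 + 8.5937 = 17.3043
F = (S − I)·e^(rT) = (314.41 − 17.3043) · e^(0.0811·9/12)
= 297.1057 · e^0.060825 = 297.1057 × 1.062713 = ¥315.74

¥315.74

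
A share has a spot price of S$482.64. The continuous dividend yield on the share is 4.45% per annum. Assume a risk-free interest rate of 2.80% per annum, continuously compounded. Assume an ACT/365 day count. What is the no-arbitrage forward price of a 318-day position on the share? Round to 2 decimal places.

S$475.75

F = S·e^((r − q)T) = 482.64 · e^((0.0280 − 0.0445) × 318/365)
= 482.64 · e^-0.014375 = 482.64 × 0.985728
F = S$475.75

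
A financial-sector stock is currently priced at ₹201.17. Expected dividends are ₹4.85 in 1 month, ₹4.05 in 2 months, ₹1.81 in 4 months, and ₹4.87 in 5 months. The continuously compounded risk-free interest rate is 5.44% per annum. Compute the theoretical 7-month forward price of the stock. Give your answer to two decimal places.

PV(dividends) I = 4.85·e^(−0.0544·1/12) + 4.05·e^(−0.0544·2/12) + 1.81·e^(−0.0544·4/12) + 4.87·e^(−0.0544·5/12)
I = 4.8281 + 4.0134 + 1.7775 + 4.7609 = 15.3799
F = (S − I)·e^(rT) = (201.17 − 15.3799) · e^(0.0544·7/12)
= 185.7901 · e^0.031733 = 185.7901 × 1.032242 = ₹191.78

₹191.78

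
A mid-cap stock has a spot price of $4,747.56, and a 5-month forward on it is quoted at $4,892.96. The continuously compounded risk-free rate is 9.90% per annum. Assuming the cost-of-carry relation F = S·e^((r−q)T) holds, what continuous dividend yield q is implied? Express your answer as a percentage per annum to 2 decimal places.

2.66%

From F = S·e^((r−q)T): (r − q) = ln(F/S)/T
ln(4892.96/4747.56) = ln(1.030626) = 0.030166
(r − q) = 0.030166 / (5/12) = 0.072398
q = r − ln(F/S)/T = 0.0990 − 0.072398 = 0.026602
q = 2.66%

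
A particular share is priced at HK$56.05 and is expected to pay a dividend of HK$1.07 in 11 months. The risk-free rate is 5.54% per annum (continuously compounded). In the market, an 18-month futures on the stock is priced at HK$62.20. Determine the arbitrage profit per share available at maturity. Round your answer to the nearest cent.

HK$2.40 per share

PV(dividends) I = 1.07·e^(−0.0554·11/12) = 1.0170
Fair futures F* = (S − I)·e^(rT) = (56.05 − 1.0170)·e^0.083100 = 55.0330 × 1.086650 = 59.8016
Market HK$62.20 > fair 59.8016: forward overpriced → cash-and-carry (borrow at r, buy the stock and collect the dividends, short the forward).
Profit at T = |F_mkt − F*| = |62.20 − 59.8016| = HK$2.40 per share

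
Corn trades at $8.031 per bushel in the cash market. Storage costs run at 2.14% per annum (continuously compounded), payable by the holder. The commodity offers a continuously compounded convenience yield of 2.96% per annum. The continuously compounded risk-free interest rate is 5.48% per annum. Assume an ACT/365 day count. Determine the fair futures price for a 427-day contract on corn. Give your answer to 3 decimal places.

$8.481 per bushel

Net carry = r + u − y = 0.0548 + 0.0214 − 0.0296 = 0.0466
F = S·e^((r+u−y)T) = 8.031 · e^(0.0466 × 427/365) = 8.031 · e^0.054516
= 8.031 × 1.056029 = $8.481 per bushel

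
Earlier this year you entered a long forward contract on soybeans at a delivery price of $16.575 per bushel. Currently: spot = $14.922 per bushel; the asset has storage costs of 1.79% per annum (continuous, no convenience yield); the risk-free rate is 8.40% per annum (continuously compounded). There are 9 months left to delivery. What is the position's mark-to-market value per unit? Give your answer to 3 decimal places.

Current fair forward for the remaining 9 months: F = S·e^((r + u)·T), (r + u) = 0.0840 + 0.0179 = 0.1019
F = 14.922 · e^(0.1019 × 9/12) = 14.922 × 1.079421 = 16.1071
Value of long forward = (F − K)·e^(−rT) = (16.1071 − 16.575) · e^(−0.0840·9/12)
= -0.4679 × 0.938943 = -0.439

-$0.439 per bushel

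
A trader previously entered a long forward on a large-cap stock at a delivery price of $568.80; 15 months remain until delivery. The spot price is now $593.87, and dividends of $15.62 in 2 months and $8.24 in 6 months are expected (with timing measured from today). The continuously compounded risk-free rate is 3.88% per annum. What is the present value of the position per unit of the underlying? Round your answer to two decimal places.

$28.40

PV(remaining dividends) I = 15.62·e^(−0.0388·2/12) + 8.24·e^(−0.0388·6/12) = 23.6010
Current forward F = (S − I)·e^(rT) = (593.87 − 23.6010)·e^(0.0388·15/12) = 570.2690 × 1.049695 = 598.6085
Value (long) = (F − K)·e^(−rT) = (598.6085 − 568.80) × 0.952657 = 28.3973
Value = $28.40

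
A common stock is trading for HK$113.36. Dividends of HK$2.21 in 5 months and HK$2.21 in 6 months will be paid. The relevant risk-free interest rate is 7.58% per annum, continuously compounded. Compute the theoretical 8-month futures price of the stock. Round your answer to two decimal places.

PV(dividends) I = 2.21·e^(−0.0758·5/12) + 2.21·e^(−0.0758·6/12)
I = 2.1413 + 2.1278 = 4.2691
F = (S − I)·e^(rT) = (113.36 − 4.2691) · e^(0.0758·8/12)
= 109.0909 · e^0.050533 = 109.0909 × 1.051832 = HK$114.75

HK$114.75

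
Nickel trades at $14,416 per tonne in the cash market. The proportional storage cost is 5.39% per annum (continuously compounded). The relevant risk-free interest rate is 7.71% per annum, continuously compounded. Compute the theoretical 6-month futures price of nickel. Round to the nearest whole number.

Net carry = r + u − y = 0.0771 + 0.0539 − 0.0000 = 0.1310
F = S·e^((r+u−y)T) = 14416 · e^(0.1310 × 6/12) = 14416 · e^0.065500
= 14416 × 1.067693 = $15,392 per tonne

$15,392 per tonne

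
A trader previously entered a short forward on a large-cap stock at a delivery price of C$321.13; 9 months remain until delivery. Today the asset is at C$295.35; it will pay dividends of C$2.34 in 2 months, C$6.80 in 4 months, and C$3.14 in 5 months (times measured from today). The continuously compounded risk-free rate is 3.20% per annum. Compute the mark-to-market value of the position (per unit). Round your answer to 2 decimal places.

PV(remaining dividends) I = 2.34·e^(−0.0320·2/12) + 6.80·e^(−0.0320·4/12) + 3.14·e^(−0.0320·5/12) = 12.1538
Current forward F = (S − I)·e^(rT) = (295.35 − 12.1538)·e^(0.0320·9/12) = 283.1962 × 1.024290 = 290.0750
Value (long) = (F − K)·e^(−rT) = (290.0750 − 321.13) × 0.976286 = -30.3186
Short position value = −(long value) = C$30.32

C$30.32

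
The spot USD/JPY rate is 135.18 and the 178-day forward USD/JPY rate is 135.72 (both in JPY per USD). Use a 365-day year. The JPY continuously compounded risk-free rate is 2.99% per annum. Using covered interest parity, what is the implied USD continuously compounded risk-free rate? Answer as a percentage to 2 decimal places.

F = S·e^((r_JPY − r_USD)T) ⇒ r_USD = r_JPY − ln(F/S)/T
ln(135.72/135.18) = 0.003987; /(178/365) = 0.008176
r_USD = 0.0299 − 0.008176 = 0.021724
r_USD = 2.17%

2.17%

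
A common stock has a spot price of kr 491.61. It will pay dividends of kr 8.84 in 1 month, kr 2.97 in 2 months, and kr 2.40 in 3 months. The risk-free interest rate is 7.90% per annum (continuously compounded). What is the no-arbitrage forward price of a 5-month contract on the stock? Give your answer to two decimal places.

PV(dividends) I = 8.84·e^(−0.0790·1/12) + 2.97·e^(−0.0790·2/12) + 2.40·e^(−0.0790·3/12)
I = 8.7820 + 2.9312 + 2.3531 = 14.0663
F = (S − I)·e^(rT) = (491.61 − 14.0663) · e^(0.0790·5/12)
= 477.5437 · e^0.032917 = 477.5437 × 1.033465 = kr 493.52

kr 493.52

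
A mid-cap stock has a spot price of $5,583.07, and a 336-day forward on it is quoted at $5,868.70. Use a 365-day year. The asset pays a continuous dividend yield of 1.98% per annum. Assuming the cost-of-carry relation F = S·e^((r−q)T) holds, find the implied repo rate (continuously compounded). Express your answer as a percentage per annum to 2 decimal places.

From F = S·e^((r−q)T): (r − q) = ln(F/S)/T
ln(5868.70/5583.07) = ln(1.051160) = 0.049894
(r − q) = 0.049894 / (336/365) = 0.054200
r = ln(F/S)/T + q = 0.054200 + 0.0198 = 0.074000
r = 7.40%

7.40%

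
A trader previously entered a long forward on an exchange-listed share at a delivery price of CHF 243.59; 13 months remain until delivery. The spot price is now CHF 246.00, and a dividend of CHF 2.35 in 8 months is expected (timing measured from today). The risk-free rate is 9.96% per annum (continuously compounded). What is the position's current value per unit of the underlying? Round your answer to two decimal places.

CHF 25.13

PV(remaining dividends) I = 2.35·e^(−0.0996·8/12) = 2.1990
Current forward F = (S − I)·e^(rT) = (246.00 − 2.1990)·e^(0.0996·13/12) = 243.8010 × 1.113936 = 271.5787
Value (long) = (F − K)·e^(−rT) = (271.5787 − 243.59) × 0.897717 = 25.1259
Value = CHF 25.13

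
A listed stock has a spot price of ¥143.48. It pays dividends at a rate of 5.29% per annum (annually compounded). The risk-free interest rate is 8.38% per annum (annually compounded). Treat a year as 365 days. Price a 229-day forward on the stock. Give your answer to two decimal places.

¥146.11

F = S · (1+r)^T / (1+q)^T
= 143.48 × 1.051785 / 1.032870 = 143.48 × 1.018313
F = ¥146.11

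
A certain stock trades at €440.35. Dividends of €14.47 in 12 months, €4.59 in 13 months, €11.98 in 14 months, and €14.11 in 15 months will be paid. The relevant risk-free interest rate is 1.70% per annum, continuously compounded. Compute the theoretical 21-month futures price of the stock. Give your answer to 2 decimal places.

PV(dividends) I = 14.47·e^(−0.0170·12/12) + 4.59·e^(−0.0170·13/12) + 11.98·e^(−0.0170·14/12) + 14.11·e^(−0.0170·15/12)
I = 14.2261 + 4.5062 + 11.7447 + 13.8133 = 44.2903
F = (S − I)·e^(rT) = (440.35 − 44.2903) · e^(0.0170·21/12)
= 396.0597 · e^0.029750 = 396.0597 × 1.030197 = €408.02

€408.02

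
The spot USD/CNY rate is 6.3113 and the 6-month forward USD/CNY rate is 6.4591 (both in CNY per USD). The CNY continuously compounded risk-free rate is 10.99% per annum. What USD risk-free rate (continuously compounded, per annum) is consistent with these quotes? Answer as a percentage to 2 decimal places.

F = S·e^((r_CNY − r_USD)T) ⇒ r_USD = r_CNY − ln(F/S)/T
ln(6.4591/6.3113) = 0.023148; /(6/12) = 0.046296
r_USD = 0.1099 − 0.046296 = 0.063604
r_USD = 6.36%

6.36%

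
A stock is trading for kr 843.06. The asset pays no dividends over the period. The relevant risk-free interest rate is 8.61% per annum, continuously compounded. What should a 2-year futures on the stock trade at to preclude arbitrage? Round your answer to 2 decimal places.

F = S·e^(rT) = 843.06 · e^(0.0861 × 2)
= 843.06 · e^0.172200 = 843.06 × 1.187915
F = kr 1,001.48

kr 1,001.48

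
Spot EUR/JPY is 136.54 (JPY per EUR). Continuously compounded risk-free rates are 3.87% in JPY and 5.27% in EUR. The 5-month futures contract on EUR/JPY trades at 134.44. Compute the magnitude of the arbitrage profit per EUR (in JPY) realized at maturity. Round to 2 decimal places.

1.31 per EUR (in JPY)

Fair futures: F* = S·e^(carry·T), with carry = (r_JPY − r_EUR) = 0.0387 − 0.0527 = -0.0140
F* = 136.54 · e^(-0.0140 × 5/12) = 136.54 · e^-0.005833 = 136.54 × 0.994184 = 135.7459
Market 134.44 < fair 135.7459: forward underpriced → reverse cash-and-carry (short spot, go long the forward).
At maturity, profit = |F_mkt − F*| = |134.44 − 135.7459| = 1.31 per EUR (in JPY)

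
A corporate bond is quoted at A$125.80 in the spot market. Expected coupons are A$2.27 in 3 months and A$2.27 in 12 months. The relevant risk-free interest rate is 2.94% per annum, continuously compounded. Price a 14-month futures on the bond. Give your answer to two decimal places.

PV(coupons) I = 2.27·e^(−0.0294·3/12) + 2.27·e^(−0.0294·12/12)
I = 2.2534 + 2.2042 = 4.4576
F = (S − I)·e^(rT) = (125.80 − 4.4576) · e^(0.0294·14/12)
= 121.3424 · e^0.034300 = 121.3424 × 1.034895 = A$125.58

A$125.58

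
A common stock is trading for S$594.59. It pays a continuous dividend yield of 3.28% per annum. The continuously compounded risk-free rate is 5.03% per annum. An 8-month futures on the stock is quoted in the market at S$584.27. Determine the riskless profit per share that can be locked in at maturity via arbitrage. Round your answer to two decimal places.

S$17.30 per share

Fair futures: F* = S·e^(carry·T), with carry = (r − q) = 0.0503 − 0.0328 = 0.0175
F* = 594.59 · e^(0.0175 × 8/12) = 594.59 · e^0.011667 = 594.59 × 1.011735 = S$601.5675
Market S$584.27 < fair S$601.5675: forward underpriced → reverse cash-and-carry (short spot, go long the forward).
At maturity, profit = |F_mkt − F*| = |584.27 − 601.5675| = S$17.30 per share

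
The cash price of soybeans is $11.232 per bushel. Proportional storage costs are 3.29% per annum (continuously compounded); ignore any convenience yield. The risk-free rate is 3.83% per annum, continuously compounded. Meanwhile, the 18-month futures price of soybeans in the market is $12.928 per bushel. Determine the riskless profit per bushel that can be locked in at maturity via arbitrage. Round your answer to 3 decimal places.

Fair futures: F* = S·e^(carry·T), with carry = (r + u) = 0.0383 + 0.0329 = 0.0712
F* = 11.232 · e^(0.0712 × 18/12) = 11.232 · e^0.106800 = 11.232 × 1.112712 = $12.4980
Market $12.928 > fair $12.4980: forward overpriced → cash-and-carry (buy spot, short the forward).
At maturity, profit = |F_mkt − F*| = |12.928 − 12.4980| = $0.430 per bushel

$0.430 per bushel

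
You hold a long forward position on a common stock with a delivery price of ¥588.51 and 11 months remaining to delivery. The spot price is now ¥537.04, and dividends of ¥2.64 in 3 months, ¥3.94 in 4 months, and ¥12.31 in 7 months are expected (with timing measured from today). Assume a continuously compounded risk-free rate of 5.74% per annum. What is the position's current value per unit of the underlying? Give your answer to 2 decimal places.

-¥39.68

PV(remaining dividends) I = 2.64·e^(−0.0574·3/12) + 3.94·e^(−0.0574·4/12) + 12.31·e^(−0.0574·7/12) = 18.3724
Current forward F = (S − I)·e^(rT) = (537.04 − 18.3724)·e^(0.0574·11/12) = 518.6676 × 1.054026 = 546.6891
Value (long) = (F − K)·e^(−rT) = (546.6891 − 588.51) × 0.948744 = -39.6773
Value = -¥39.68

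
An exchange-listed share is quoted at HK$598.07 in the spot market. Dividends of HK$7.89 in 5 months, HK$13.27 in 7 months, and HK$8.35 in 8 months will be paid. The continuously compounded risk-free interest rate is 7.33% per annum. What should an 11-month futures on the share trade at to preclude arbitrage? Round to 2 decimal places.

PV(dividends) I = 7.89·e^(−0.0733·5/12) + 13.27·e^(−0.0733·7/12) + 8.35·e^(−0.0733·8/12)
I = 7.6527 + 12.7146 + 7.9518 = 28.3191
F = (S − I)·e^(rT) = (598.07 − 28.3191) · e^(0.0733·11/12)
= 569.7509 · e^0.067192 = 569.7509 × 1.069501 = HK$609.35

HK$609.35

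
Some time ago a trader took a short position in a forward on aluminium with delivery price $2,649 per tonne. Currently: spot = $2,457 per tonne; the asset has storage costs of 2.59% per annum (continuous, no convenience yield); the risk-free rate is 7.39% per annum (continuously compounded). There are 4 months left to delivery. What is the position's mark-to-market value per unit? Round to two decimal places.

Current fair forward for the remaining 4 months: F = S·e^((r + u)·T), (r + u) = 0.0739 + 0.0259 = 0.0998
F = 2457 · e^(0.0998 × 4/12) = 2457 × 1.03382619 = 2540.1109
Value of long forward = (F − K)·e^(−rT) = (2540.1109 − 2649) · e^(−0.0739·4/12)
= -108.8891 × 0.97566759 = -106.24
Short position value = −(long value) = $106.24

$106.24 per tonne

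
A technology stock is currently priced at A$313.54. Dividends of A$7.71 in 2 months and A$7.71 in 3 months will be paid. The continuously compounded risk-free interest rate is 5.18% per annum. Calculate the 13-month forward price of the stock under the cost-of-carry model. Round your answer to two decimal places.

A$315.50

PV(dividends) I = 7.71·e^(−0.0518·2/12) + 7.71·e^(−0.0518·3/12)
I = 7.6437 + 7.6108 = 15.2545
F = (S − I)·e^(rT) = (313.54 − 15.2545) · e^(0.0518·13/12)
= 298.2855 · e^0.056117 = 298.2855 × 1.057721 = A$315.50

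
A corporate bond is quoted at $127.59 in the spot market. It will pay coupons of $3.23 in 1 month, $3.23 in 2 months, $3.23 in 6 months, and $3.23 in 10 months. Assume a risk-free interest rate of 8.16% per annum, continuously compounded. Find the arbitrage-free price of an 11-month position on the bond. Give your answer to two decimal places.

PV(coupons) I = 3.23·e^(−0.0816·1/12) + 3.23·e^(−0.0816·2/12) + 3.23·e^(−0.0816·6/12) + 3.23·e^(−0.0816·10/12)
I = 3.2081 + 3.1864 + 3.1009 + 3.0177 = 12.5131
F = (S − I)·e^(rT) = (127.59 − 12.5131) · e^(0.0816·11/12)
= 115.0769 · e^0.074800 = 115.0769 × 1.077669 = $124.01

$124.01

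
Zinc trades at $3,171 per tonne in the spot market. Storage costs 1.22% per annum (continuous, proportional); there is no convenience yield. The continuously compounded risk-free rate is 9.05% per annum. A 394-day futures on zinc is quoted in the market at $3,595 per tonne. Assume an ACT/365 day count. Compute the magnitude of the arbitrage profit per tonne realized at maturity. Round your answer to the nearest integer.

Fair futures: F* = S·e^(carry·T), with carry = (r + u) = 0.0905 + 0.0122 = 0.1027
F* = 3171 · e^(0.1027 × 394/365) = 3171 · e^0.110860 = 3171 × 1.117238 = $3542.7617
Market $3595 > fair $3542.7617: forward overpriced → cash-and-carry (buy spot, short the forward).
At maturity, profit = |F_mkt − F*| = |3595 − 3542.7617| = $52 per tonne

$52 per tonne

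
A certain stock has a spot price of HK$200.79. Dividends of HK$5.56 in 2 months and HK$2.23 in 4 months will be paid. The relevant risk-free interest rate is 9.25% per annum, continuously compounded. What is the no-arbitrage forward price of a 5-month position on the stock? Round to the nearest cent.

HK$200.74

PV(dividends) I = 5.56·e^(−0.0925·2/12) + 2.23·e^(−0.0925·4/12)
I = 5.4749 + 2.1623 = 7.6372
F = (S − I)·e^(rT) = (200.79 − 7.6372) · e^(0.0925·5/12)
= 193.1528 · e^0.038542 = 193.1528 × 1.039294 = HK$200.74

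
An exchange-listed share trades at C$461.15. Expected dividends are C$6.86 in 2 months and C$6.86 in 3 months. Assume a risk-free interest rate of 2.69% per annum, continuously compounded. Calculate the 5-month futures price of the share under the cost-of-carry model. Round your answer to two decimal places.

C$452.55

PV(dividends) I = 6.86·e^(−0.0269·2/12) + 6.86·e^(−0.0269·3/12)
I = 6.8293 + 6.8140 = 13.6433
F = (S − I)·e^(rT) = (461.15 − 13.6433) · e^(0.0269·5/12)
= 447.5067 · e^0.011208 = 447.5067 × 1.011271 = C$452.55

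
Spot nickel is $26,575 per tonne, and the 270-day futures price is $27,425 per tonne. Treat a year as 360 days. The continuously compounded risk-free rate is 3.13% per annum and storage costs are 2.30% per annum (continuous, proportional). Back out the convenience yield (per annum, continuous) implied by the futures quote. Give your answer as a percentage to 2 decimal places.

F = S·e^((r+u−y)T) ⇒ (r+u−y) = ln(F/S)/T
ln(27425/26575) = 0.031484; /T ⇒ 0.041979
y = r + u − ln(F/S)/T = 0.0313 + 0.0230 − 0.041979 = 0.012321
y = 1.23%

1.23%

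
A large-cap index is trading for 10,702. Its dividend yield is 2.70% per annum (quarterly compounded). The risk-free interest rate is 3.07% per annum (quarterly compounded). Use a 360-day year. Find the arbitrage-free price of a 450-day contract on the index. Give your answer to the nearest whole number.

10,751

F = S · (1+r/4)^(4T) / (1+q/4)^(4T)
= 10702 × 1.038969 / 1.034209 = 10702 × 1.004603
F = 10,751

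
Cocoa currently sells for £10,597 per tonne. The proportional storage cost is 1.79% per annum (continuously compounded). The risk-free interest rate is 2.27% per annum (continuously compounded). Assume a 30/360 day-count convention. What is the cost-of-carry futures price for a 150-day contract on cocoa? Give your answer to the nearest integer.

Net carry = r + u − y = 0.0227 + 0.0179 − 0.0000 = 0.0406
F = S·e^((r+u−y)T) = 10597 · e^(0.0406 × 150/360) = 10597 · e^0.016917
= 10597 × 1.017061 = £10,778 per tonne

£10,778 per tonne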